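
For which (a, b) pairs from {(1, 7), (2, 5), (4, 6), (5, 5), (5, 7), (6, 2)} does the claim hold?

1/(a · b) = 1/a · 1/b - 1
None

Testing each pair:
(1, 7): LHS = 1/7, RHS = -6/7 → fails
(2, 5): LHS = 1/10, RHS = -9/10 → fails
(4, 6): LHS = 1/24, RHS = -23/24 → fails
(5, 5): LHS = 1/25, RHS = -24/25 → fails
(5, 7): LHS = 1/35, RHS = -34/35 → fails
(6, 2): LHS = 1/12, RHS = -11/12 → fails

No pair satisfies the claim.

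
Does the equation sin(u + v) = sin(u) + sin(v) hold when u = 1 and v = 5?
Fails

Substituting u = 1, v = 5:

LHS = sin(1 + 5) = sin(6) ≈ -0.2794
RHS = sin(1) + sin(5) ≈ -0.1175

LHS ≠ RHS, so the equation does not hold at this point.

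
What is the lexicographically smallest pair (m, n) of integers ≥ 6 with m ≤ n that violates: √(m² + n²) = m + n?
(m, n) = (6, 6)

Substituting (6, 6) into the claim:
LHS = √(6² + 6²) = 6·√(2) ≈ 8.485
RHS = 6 + 6 = 12

Since LHS ≠ RHS, this pair disproves the claim, and no lexicographically smaller pair (m ≤ n, integers ≥ 6) does.

For instance (10, 13) is also a counterexample (LHS = √(269) ≈ 16.4, RHS = 23), but it's lexicographically larger.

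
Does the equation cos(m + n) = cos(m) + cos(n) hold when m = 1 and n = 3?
Fails

Substituting m = 1, n = 3:

LHS = cos(1 + 3) = cos(4) ≈ -0.6536
RHS = cos(1) + cos(3) ≈ -0.4497

LHS ≠ RHS, so the equation does not hold at this point.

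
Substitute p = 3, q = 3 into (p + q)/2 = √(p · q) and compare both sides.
LHS = (3 + 3)/2 = 3
RHS = √(3 · 3) = 3

LHS = RHS: the two sides agree.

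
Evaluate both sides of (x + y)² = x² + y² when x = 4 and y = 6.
LHS = (4 + 6)² = 100
RHS = 4² + 6² = 52

LHS ≠ RHS, so the equation does not hold here.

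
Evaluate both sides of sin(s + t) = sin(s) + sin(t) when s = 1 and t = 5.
LHS = sin(1 + 5) = sin(6) ≈ -0.2794
RHS = sin(1) + sin(5) ≈ -0.1175

LHS ≠ RHS (they differ by about 0.162), so the equation does not hold here.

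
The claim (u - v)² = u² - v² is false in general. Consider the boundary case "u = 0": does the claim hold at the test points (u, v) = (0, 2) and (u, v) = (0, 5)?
At (0, 2): LHS = 4 ≠ RHS = -4
At (0, 5): LHS = 25 ≠ RHS = -25

Answer: No, fails at both test points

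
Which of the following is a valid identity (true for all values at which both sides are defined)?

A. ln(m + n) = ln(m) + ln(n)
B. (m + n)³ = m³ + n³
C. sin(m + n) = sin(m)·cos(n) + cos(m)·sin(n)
A: fails at (3, 5) — LHS = ln(8) ≈ 2.079, RHS = ln(3) + ln(5) ≈ 2.708.
B: fails at (1, 3) — LHS = 64, RHS = 28.
C: holds — e.g. at (1, 5), both sides equal sin(6) ≈ -0.2794.

Answer: C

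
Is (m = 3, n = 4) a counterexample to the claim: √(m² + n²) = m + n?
Yes

Substituting m = 3, n = 4:
LHS = √(3² + 4²) = 5
RHS = 3 + 4 = 7

Since LHS ≠ RHS, this pair disproves the claim.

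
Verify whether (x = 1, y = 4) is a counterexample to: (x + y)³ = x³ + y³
Substituting x = 1, y = 4:
LHS = (1 + 4)³ = 125
RHS = 1³ + 4³ = 65

Since LHS ≠ RHS, this pair disproves the claim.

Answer: Yes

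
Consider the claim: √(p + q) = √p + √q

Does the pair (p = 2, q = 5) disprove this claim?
Substituting p = 2, q = 5:
LHS = √(2 + 5) = √(7) ≈ 2.646
RHS = √2 + √5 = √(2) + √(5) ≈ 3.65

Since LHS ≠ RHS, this pair disproves the claim.

Answer: Yes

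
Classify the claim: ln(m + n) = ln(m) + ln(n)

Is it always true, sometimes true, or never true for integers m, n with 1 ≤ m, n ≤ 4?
Sometimes true

It holds at (m, n) = (2, 2) (both sides equal ln(4) ≈ 1.386), but fails at (m, n) = (2, 3) (LHS = ln(5) ≈ 1.609, RHS = ln(2) + ln(3) ≈ 1.792).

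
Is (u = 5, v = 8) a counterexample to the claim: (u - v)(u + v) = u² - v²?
Substituting u = 5, v = 8:
LHS = (5 - 8)(5 + 8) = -39
RHS = 5² - 8² = -39

The sides agree, so this pair does not disprove the claim.

Answer: No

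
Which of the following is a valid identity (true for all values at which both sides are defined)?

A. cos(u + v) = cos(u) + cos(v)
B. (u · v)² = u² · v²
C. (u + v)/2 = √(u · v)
B

A: fails at (0, 1) — LHS = cos(1) ≈ 0.5403, RHS = cos(1) + 1 ≈ 1.54.
B: holds — e.g. at (0, 1), both sides equal 0.
C: fails at (1, 3) — LHS = 2, RHS = √(3) ≈ 1.732.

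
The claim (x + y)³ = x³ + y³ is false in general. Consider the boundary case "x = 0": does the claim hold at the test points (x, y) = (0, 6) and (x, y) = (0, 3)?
At (0, 6): LHS = 216, RHS = 216 → equal
At (0, 3): LHS = 27, RHS = 27 → equal

So the claim does hold at both of these boundary points, even though it is not an identity.

Answer: Yes, holds at both test points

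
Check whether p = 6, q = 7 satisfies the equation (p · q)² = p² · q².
Holds

Substituting p = 6, q = 7:

LHS = (6 · 7)² = 1764
RHS = 6² · 7² = 1764

LHS = RHS, so the equation holds at this point.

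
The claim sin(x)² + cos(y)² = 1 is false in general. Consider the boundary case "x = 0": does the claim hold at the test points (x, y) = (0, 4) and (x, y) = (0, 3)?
At (0, 4): LHS = cos(4)² ≈ 0.4272 ≠ RHS = 1
At (0, 3): LHS = cos(3)² ≈ 0.9801 ≠ RHS = 1

Answer: No, fails at both test points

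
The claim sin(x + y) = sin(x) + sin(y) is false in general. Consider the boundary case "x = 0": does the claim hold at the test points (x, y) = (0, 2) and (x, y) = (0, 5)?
At (0, 2): LHS = sin(2) ≈ 0.9093, RHS = sin(2) ≈ 0.9093 → equal
At (0, 5): LHS = sin(5) ≈ -0.9589, RHS = sin(5) ≈ -0.9589 → equal

So the claim does hold at both of these boundary points, even though it is not an identity.

Answer: Yes, holds at both test points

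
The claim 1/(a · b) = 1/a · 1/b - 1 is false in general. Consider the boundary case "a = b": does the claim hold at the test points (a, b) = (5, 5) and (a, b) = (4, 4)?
No, fails at both test points

At (5, 5): LHS = 1/25 ≠ RHS = -24/25
At (4, 4): LHS = 1/16 ≠ RHS = -15/16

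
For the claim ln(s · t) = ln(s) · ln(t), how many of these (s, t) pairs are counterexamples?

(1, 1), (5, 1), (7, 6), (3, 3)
Testing each pair:
(1, 1): LHS = 0, RHS = 0 → satisfies claim
(5, 1): LHS = ln(5) ≈ 1.609, RHS = 0 → counterexample
(7, 6): LHS = ln(42) ≈ 3.738, RHS = ln(6)·ln(7) ≈ 3.487 → counterexample
(3, 3): LHS = ln(9) ≈ 2.197, RHS = ln(3)² ≈ 1.207 → counterexample

That makes 3 counterexamples.

Answer: 3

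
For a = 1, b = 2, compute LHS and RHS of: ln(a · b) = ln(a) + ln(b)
LHS = ln(1 · 2) = ln(2) ≈ 0.6931
RHS = ln(1) + ln(2) = ln(2) ≈ 0.6931

LHS = RHS: the two sides agree.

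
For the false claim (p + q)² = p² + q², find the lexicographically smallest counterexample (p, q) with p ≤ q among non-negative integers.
Substituting (1, 1) into the claim:
LHS = (1 + 1)² = 4
RHS = 1² + 1² = 2

Since LHS ≠ RHS, this pair disproves the claim, and no lexicographically smaller pair (p ≤ q, non-negative integers) does.

For instance (7, 7) is also a counterexample (LHS = 196, RHS = 98), but it's lexicographically larger.

Answer: (p, q) = (1, 1)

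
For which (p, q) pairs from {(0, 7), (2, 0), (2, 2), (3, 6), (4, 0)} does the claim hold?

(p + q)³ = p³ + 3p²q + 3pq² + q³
All pairs

Testing each pair:
(0, 7): LHS = 343, RHS = 343 → holds
(2, 0): LHS = 8, RHS = 8 → holds
(2, 2): LHS = 64, RHS = 64 → holds
(3, 6): LHS = 729, RHS = 729 → holds
(4, 0): LHS = 64, RHS = 64 → holds

Every pair satisfies the claim.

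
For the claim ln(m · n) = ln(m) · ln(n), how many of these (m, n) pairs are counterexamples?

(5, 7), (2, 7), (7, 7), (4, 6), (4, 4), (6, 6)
Testing each pair:
(5, 7): LHS = ln(35) ≈ 3.555, RHS = ln(5)·ln(7) ≈ 3.132 → counterexample
(2, 7): LHS = ln(14) ≈ 2.639, RHS = ln(2)·ln(7) ≈ 1.349 → counterexample
(7, 7): LHS = ln(49) ≈ 3.892, RHS = ln(7)² ≈ 3.787 → counterexample
(4, 6): LHS = ln(24) ≈ 3.178, RHS = ln(4)·ln(6) ≈ 2.484 → counterexample
(4, 4): LHS = ln(16) ≈ 2.773, RHS = ln(4)² ≈ 1.922 → counterexample
(6, 6): LHS = ln(36) ≈ 3.584, RHS = ln(6)² ≈ 3.21 → counterexample

That makes 6 counterexamples.

Answer: 6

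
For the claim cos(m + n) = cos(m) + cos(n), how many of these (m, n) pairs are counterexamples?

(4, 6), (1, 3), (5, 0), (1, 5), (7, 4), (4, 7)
Testing each pair:
(4, 6): LHS = cos(10) ≈ -0.8391, RHS = cos(4) + cos(6) ≈ 0.3065 → counterexample
(1, 3): LHS = cos(4) ≈ -0.6536, RHS = cos(3) + cos(1) ≈ -0.4497 → counterexample
(5, 0): LHS = cos(5) ≈ 0.2837, RHS = cos(5) + 1 ≈ 1.284 → counterexample
(1, 5): LHS = cos(6) ≈ 0.9602, RHS = cos(5) + cos(1) ≈ 0.824 → counterexample
(7, 4): LHS = cos(11) ≈ 0.004426, RHS = cos(4) + cos(7) ≈ 0.1003 → counterexample
(4, 7): LHS = cos(11) ≈ 0.004426, RHS = cos(4) + cos(7) ≈ 0.1003 → counterexample

That makes 6 counterexamples.

Answer: 6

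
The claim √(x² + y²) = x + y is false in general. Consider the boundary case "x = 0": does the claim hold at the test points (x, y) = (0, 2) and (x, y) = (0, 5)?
At (0, 2): LHS = 2, RHS = 2 → equal
At (0, 5): LHS = 5, RHS = 5 → equal

So the claim does hold at both of these boundary points, even though it is not an identity.

Answer: Yes, holds at both test points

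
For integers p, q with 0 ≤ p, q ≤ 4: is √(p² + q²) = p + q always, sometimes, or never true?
It holds at (p, q) = (4, 0) (both sides equal 4), but fails at (p, q) = (1, 1) (LHS = √(2) ≈ 1.414, RHS = 2).

Answer: Sometimes true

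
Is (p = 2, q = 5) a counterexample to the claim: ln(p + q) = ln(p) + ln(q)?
Yes

Substituting p = 2, q = 5:
LHS = ln(2 + 5) = ln(7) ≈ 1.946
RHS = ln(2) + ln(5) ≈ 2.303

Since LHS ≠ RHS, this pair disproves the claim.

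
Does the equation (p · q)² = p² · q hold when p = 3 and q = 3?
Fails

Substituting p = 3, q = 3:

LHS = (3 · 3)² = 81
RHS = 3² · 3 = 27

LHS ≠ RHS, so the equation does not hold at this point.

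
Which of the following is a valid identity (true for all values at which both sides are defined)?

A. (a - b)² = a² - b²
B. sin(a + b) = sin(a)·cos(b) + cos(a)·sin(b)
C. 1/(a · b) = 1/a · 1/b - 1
A: fails at (1, 2) — LHS = 1, RHS = -3.
B: holds — e.g. at (4, 4), both sides equal sin(8) ≈ 0.9894.
C: fails at (1, 4) — LHS = 1/4, RHS = -3/4.

Answer: B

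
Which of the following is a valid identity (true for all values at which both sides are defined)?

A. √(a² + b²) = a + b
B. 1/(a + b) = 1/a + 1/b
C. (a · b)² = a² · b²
C

A: fails at (2, 2) — LHS = 2·√(2) ≈ 2.828, RHS = 4.
B: fails at (3, 4) — LHS = 1/7, RHS = 7/12.
C: holds — e.g. at (2, 3), both sides equal 36.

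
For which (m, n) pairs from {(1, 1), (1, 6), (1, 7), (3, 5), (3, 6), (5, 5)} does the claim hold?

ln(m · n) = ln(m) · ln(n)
(1, 1)

Testing each pair:
(1, 1): LHS = 0, RHS = 0 → holds
(1, 6): LHS = ln(6) ≈ 1.792, RHS = 0 → fails
(1, 7): LHS = ln(7) ≈ 1.946, RHS = 0 → fails
(3, 5): LHS = ln(15) ≈ 2.708, RHS = ln(3)·ln(5) ≈ 1.768 → fails
(3, 6): LHS = ln(18) ≈ 2.89, RHS = ln(3)·ln(6) ≈ 1.968 → fails
(5, 5): LHS = ln(25) ≈ 3.219, RHS = ln(5)² ≈ 2.59 → fails

1 of 6 pairs satisfies the claim.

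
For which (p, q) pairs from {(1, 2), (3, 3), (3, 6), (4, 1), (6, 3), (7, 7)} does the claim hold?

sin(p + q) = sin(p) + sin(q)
None

Testing each pair:
(1, 2): LHS = sin(3) ≈ 0.1411, RHS = sin(1) + sin(2) ≈ 1.751 → fails
(3, 3): LHS = sin(6) ≈ -0.2794, RHS = 2·sin(3) ≈ 0.2822 → fails
(3, 6): LHS = sin(9) ≈ 0.4121, RHS = sin(6) + sin(3) ≈ -0.1383 → fails
(4, 1): LHS = sin(5) ≈ -0.9589, RHS = sin(4) + sin(1) ≈ 0.08467 → fails
(6, 3): LHS = sin(9) ≈ 0.4121, RHS = sin(6) + sin(3) ≈ -0.1383 → fails
(7, 7): LHS = sin(14) ≈ 0.9906, RHS = 2·sin(7) ≈ 1.314 → fails

No pair satisfies the claim.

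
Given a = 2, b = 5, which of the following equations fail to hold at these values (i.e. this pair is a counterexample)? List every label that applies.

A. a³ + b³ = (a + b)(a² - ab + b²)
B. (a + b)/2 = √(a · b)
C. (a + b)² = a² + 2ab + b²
Evaluating each claim at the given values:
A. LHS = 133, RHS = 133 → holds here (LHS = RHS)
B. LHS = 7/2, RHS = √(10) ≈ 3.162 → fails here (LHS ≠ RHS)
C. LHS = 49, RHS = 49 → holds here (LHS = RHS)

Answer: B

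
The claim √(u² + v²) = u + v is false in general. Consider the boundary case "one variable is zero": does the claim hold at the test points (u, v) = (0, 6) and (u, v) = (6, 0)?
Yes, holds at both test points

At (0, 6): LHS = 6, RHS = 6 → equal
At (6, 0): LHS = 6, RHS = 6 → equal

So the claim does hold at both of these boundary points, even though it is not an identity.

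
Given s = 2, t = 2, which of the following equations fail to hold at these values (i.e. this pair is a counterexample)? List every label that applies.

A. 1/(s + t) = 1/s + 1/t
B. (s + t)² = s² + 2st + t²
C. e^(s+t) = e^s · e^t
Evaluating each claim at the given values:
A. LHS = 1/4, RHS = 1 → fails here (LHS ≠ RHS)
B. LHS = 16, RHS = 16 → holds here (LHS = RHS)
C. LHS = e^4 ≈ 54.6, RHS = e^4 ≈ 54.6 → holds here (LHS = RHS)

Answer: A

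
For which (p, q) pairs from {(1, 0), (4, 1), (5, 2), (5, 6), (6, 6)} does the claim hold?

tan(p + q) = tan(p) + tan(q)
Testing each pair:
(1, 0): LHS = tan(1) ≈ 1.557, RHS = tan(1) ≈ 1.557 → holds
(4, 1): LHS = tan(5) ≈ -3.381, RHS = tan(4) + tan(1) ≈ 2.715 → fails
(5, 2): LHS = tan(7) ≈ 0.8714, RHS = tan(5) + tan(2) ≈ -5.566 → fails
(5, 6): LHS = tan(11) ≈ -226, RHS = tan(5) + tan(6) ≈ -3.672 → fails
(6, 6): LHS = tan(12) ≈ -0.6359, RHS = 2·tan(6) ≈ -0.582 → fails

1 of 5 pairs satisfies the claim.

Answer: (1, 0)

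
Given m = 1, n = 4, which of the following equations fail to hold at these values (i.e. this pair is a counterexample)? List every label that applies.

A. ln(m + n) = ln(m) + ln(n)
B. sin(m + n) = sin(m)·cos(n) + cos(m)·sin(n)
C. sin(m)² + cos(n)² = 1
A, C

Evaluating each claim at the given values:
A. LHS = ln(5) ≈ 1.609, RHS = ln(4) ≈ 1.386 → fails here (LHS ≠ RHS)
B. LHS = sin(5) ≈ -0.9589, RHS = sin(1)·cos(4) + sin(4)·cos(1) ≈ -0.9589 → holds here (LHS = RHS)
C. LHS = cos(4)² + sin(1)² ≈ 1.135, RHS = 1 → fails here (LHS ≠ RHS)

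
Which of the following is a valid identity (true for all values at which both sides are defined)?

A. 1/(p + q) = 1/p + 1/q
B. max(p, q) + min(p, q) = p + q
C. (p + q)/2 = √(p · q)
B

A: fails at (1, 4) — LHS = 1/5, RHS = 5/4.
B: holds — e.g. at (5, 8), both sides equal 13.
C: fails at (0, 1) — LHS = 1/2, RHS = 0.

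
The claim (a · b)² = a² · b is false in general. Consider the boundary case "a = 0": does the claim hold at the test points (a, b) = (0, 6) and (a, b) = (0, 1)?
At (0, 6): LHS = 0, RHS = 0 → equal
At (0, 1): LHS = 0, RHS = 0 → equal

So the claim does hold at both of these boundary points, even though it is not an identity.

Answer: Yes, holds at both test points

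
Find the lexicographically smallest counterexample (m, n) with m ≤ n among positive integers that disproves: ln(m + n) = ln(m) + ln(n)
Substituting (1, 1) into the claim:
LHS = ln(1 + 1) = ln(2) ≈ 0.6931
RHS = ln(1) + ln(1) = 0

Since LHS ≠ RHS, this pair disproves the claim, and no lexicographically smaller pair (m ≤ n, positive integers) does.

For instance (6, 8) is also a counterexample (LHS = ln(14) ≈ 2.639, RHS = ln(6) + ln(8) ≈ 3.871), but it's lexicographically larger.

Answer: (m, n) = (1, 1)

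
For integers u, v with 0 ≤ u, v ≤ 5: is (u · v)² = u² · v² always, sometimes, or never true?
Always true

The identity holds for every pair in the range. For instance at (u, v) = (2, 2): both sides equal 16.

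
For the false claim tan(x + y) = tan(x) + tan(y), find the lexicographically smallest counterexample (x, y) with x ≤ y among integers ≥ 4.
(x, y) = (4, 4)

Substituting (4, 4) into the claim:
LHS = tan(4 + 4) = tan(8) ≈ -6.8
RHS = tan(4) + tan(4) = 2·tan(4) ≈ 2.316

Since LHS ≠ RHS, this pair disproves the claim, and no lexicographically smaller pair (x ≤ y, integers ≥ 4) does.

For instance (8, 9) is also a counterexample (LHS = tan(17) ≈ 3.494, RHS = tan(8) + tan(9) ≈ -7.252), but it's lexicographically larger.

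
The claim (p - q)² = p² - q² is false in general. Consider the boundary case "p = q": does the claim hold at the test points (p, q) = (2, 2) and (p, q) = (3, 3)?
At (2, 2): LHS = 0, RHS = 0 → equal
At (3, 3): LHS = 0, RHS = 0 → equal

So the claim does hold at both of these boundary points, even though it is not an identity.

Answer: Yes, holds at both test points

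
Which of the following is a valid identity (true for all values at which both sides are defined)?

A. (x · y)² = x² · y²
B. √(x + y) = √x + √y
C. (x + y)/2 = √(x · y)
A

A: holds — e.g. at (3, 3), both sides equal 81.
B: fails at (3, 3) — LHS = √(6) ≈ 2.449, RHS = 2·√(3) ≈ 3.464.
C: fails at (1, 3) — LHS = 2, RHS = √(3) ≈ 1.732.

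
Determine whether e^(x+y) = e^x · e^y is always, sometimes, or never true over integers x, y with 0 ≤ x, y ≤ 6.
The identity holds for every pair in the range. For instance at (x, y) = (4, 5): both sides equal e^9 ≈ 8103.

Answer: Always true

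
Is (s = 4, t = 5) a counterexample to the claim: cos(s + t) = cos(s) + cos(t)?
Substituting s = 4, t = 5:
LHS = cos(4 + 5) = cos(9) ≈ -0.9111
RHS = cos(4) + cos(5) ≈ -0.37

Since LHS ≠ RHS, this pair disproves the claim.

Answer: Yes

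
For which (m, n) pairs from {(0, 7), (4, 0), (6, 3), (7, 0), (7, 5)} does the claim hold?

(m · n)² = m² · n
Testing each pair:
(0, 7): LHS = 0, RHS = 0 → holds
(4, 0): LHS = 0, RHS = 0 → holds
(6, 3): LHS = 324, RHS = 108 → fails
(7, 0): LHS = 0, RHS = 0 → holds
(7, 5): LHS = 1225, RHS = 245 → fails

3 of 5 pairs satisfy the claim.

Answer: (0, 7), (4, 0), (7, 0)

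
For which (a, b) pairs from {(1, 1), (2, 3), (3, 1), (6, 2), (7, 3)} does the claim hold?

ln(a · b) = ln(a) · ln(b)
Testing each pair:
(1, 1): LHS = 0, RHS = 0 → holds
(2, 3): LHS = ln(6) ≈ 1.792, RHS = ln(2)·ln(3) ≈ 0.7615 → fails
(3, 1): LHS = ln(3) ≈ 1.099, RHS = 0 → fails
(6, 2): LHS = ln(12) ≈ 2.485, RHS = ln(2)·ln(6) ≈ 1.242 → fails
(7, 3): LHS = ln(21) ≈ 3.045, RHS = ln(3)·ln(7) ≈ 2.138 → fails

1 of 5 pairs satisfies the claim.

Answer: (1, 1)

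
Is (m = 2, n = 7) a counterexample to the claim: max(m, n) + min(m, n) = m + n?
Substituting m = 2, n = 7:
LHS = max(2, 7) + min(2, 7) = 9
RHS = 2 + 7 = 9

The sides agree, so this pair does not disprove the claim.

Answer: No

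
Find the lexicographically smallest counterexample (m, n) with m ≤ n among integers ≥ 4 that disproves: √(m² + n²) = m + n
Substituting (4, 4) into the claim:
LHS = √(4² + 4²) = 4·√(2) ≈ 5.657
RHS = 4 + 4 = 8

Since LHS ≠ RHS, this pair disproves the claim, and no lexicographically smaller pair (m ≤ n, integers ≥ 4) does.

For instance (4, 10) is also a counterexample (LHS = 2·√(29) ≈ 10.77, RHS = 14), but it's lexicographically larger.

Answer: (m, n) = (4, 4)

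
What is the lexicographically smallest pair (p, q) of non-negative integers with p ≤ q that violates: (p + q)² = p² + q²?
At (0, 3): both sides equal 9, so it holds there.

Substituting (1, 1) into the claim:
LHS = (1 + 1)² = 4
RHS = 1² + 1² = 2

Since LHS ≠ RHS, this pair disproves the claim, and no lexicographically smaller pair (p ≤ q, non-negative integers) does.

For instance (4, 6) is also a counterexample (LHS = 100, RHS = 52), but it's lexicographically larger.

Answer: (p, q) = (1, 1)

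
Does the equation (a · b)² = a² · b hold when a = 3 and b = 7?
Fails

Substituting a = 3, b = 7:

LHS = (3 · 7)² = 441
RHS = 3² · 7 = 63

LHS ≠ RHS, so the equation does not hold at this point.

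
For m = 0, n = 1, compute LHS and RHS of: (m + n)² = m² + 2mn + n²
LHS = (0 + 1)² = 1
RHS = 0² + 2·0·1 + 1² = 1

LHS = RHS: the two sides agree.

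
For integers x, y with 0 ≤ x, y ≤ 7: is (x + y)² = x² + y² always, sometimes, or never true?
It holds at (x, y) = (0, 1) (both sides equal 1), but fails at (x, y) = (7, 7) (LHS = 196, RHS = 98).

Answer: Sometimes true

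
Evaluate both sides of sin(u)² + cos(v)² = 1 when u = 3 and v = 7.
LHS = sin(3)² + cos(7)² ≈ 0.5883
RHS = 1

LHS ≠ RHS (they differ by about 0.4117), so the equation does not hold here.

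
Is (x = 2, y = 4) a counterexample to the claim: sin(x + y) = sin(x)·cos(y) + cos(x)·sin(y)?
Substituting x = 2, y = 4:
LHS = sin(2 + 4) = sin(6) ≈ -0.2794
RHS = sin(2)·cos(4) + cos(2)·sin(4) = sin(2)·cos(4) + sin(4)·cos(2) ≈ -0.2794

The sides agree, so this pair does not disprove the claim.

Answer: No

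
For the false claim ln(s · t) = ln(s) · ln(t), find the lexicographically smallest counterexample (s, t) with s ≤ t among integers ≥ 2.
(s, t) = (2, 2)

Substituting (2, 2) into the claim:
LHS = ln(2 · 2) = ln(4) ≈ 1.386
RHS = ln(2) · ln(2) = ln(2)² ≈ 0.4805

Since LHS ≠ RHS, this pair disproves the claim, and no lexicographically smaller pair (s ≤ t, integers ≥ 2) does.

For instance (5, 5) is also a counterexample (LHS = ln(25) ≈ 3.219, RHS = ln(5)² ≈ 2.59), but it's lexicographically larger.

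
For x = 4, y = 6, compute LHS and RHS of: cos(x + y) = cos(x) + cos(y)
LHS = cos(4 + 6) = cos(10) ≈ -0.8391
RHS = cos(4) + cos(6) ≈ 0.3065

LHS ≠ RHS (they differ by about 1.146), so the equation does not hold here.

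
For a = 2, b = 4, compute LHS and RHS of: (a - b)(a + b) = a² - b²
LHS = (2 - 4)(2 + 4) = -12
RHS = 2² - 4² = -12

LHS = RHS: the two sides agree.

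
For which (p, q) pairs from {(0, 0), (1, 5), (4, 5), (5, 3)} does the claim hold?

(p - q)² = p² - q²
(0, 0)

Testing each pair:
(0, 0): LHS = 0, RHS = 0 → holds
(1, 5): LHS = 16, RHS = -24 → fails
(4, 5): LHS = 1, RHS = -9 → fails
(5, 3): LHS = 4, RHS = 16 → fails

1 of 4 pairs satisfies the claim.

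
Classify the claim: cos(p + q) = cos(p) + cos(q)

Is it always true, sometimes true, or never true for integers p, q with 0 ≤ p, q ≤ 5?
Never true

The claim fails for every pair in the range. For instance at (p, q) = (3, 1): LHS = cos(4) ≈ -0.6536, RHS = cos(3) + cos(1) ≈ -0.4497.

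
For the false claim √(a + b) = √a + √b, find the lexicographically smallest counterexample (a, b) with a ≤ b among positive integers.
(a, b) = (1, 1)

Substituting (1, 1) into the claim:
LHS = √(1 + 1) = √(2) ≈ 1.414
RHS = √1 + √1 = 2

Since LHS ≠ RHS, this pair disproves the claim, and no lexicographically smaller pair (a ≤ b, positive integers) does.

For instance (1, 2) is also a counterexample (LHS = √(3) ≈ 1.732, RHS = 1 + √(2) ≈ 2.414), but it's lexicographically larger.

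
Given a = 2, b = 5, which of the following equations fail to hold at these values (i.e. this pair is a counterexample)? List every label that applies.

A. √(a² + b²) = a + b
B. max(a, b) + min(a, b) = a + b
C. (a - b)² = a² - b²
A, C

Evaluating each claim at the given values:
A. LHS = √(29) ≈ 5.385, RHS = 7 → fails here (LHS ≠ RHS)
B. LHS = 7, RHS = 7 → holds here (LHS = RHS)
C. LHS = 9, RHS = -21 → fails here (LHS ≠ RHS)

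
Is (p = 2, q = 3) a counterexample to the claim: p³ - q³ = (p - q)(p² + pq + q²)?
No

Substituting p = 2, q = 3:
LHS = 2³ - 3³ = -19
RHS = (2 - 3)(2² + 2·3 + 3²) = -19

The sides agree, so this pair does not disprove the claim.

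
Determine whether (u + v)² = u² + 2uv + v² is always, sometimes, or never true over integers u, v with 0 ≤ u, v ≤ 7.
Always true

The identity holds for every pair in the range. For instance at (u, v) = (6, 3): both sides equal 81.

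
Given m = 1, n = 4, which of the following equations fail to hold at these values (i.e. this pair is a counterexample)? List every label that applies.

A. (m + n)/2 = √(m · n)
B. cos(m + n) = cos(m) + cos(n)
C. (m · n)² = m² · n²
Evaluating each claim at the given values:
A. LHS = 5/2, RHS = 2 → fails here (LHS ≠ RHS)
B. LHS = cos(5) ≈ 0.2837, RHS = cos(4) + cos(1) ≈ -0.1133 → fails here (LHS ≠ RHS)
C. LHS = 16, RHS = 16 → holds here (LHS = RHS)

Answer: A, B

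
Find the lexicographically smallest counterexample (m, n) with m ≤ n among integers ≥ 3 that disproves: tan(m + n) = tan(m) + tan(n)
Substituting (3, 3) into the claim:
LHS = tan(3 + 3) = tan(6) ≈ -0.291
RHS = tan(3) + tan(3) = 2·tan(3) ≈ -0.2851

Since LHS ≠ RHS, this pair disproves the claim, and no lexicographically smaller pair (m ≤ n, integers ≥ 3) does.

For instance (8, 9) is also a counterexample (LHS = tan(17) ≈ 3.494, RHS = tan(8) + tan(9) ≈ -7.252), but it's lexicographically larger.

Answer: (m, n) = (3, 3)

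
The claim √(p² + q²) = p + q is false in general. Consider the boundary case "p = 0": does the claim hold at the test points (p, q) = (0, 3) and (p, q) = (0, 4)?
Yes, holds at both test points

At (0, 3): LHS = 3, RHS = 3 → equal
At (0, 4): LHS = 4, RHS = 4 → equal

So the claim does hold at both of these boundary points, even though it is not an identity.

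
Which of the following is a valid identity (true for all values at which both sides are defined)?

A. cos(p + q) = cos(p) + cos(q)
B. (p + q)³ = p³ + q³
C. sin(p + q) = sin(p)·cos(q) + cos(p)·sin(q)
C

A: fails at (4, 5) — LHS = cos(9) ≈ -0.9111, RHS = cos(4) + cos(5) ≈ -0.37.
B: fails at (4, 5) — LHS = 729, RHS = 189.
C: holds — e.g. at (2, 2), both sides equal sin(4) ≈ -0.7568.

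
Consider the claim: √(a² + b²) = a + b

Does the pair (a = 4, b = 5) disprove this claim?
Yes

Substituting a = 4, b = 5:
LHS = √(4² + 5²) = √(41) ≈ 6.403
RHS = 4 + 5 = 9

Since LHS ≠ RHS, this pair disproves the claim.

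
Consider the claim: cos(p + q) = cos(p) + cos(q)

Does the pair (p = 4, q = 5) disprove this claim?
Yes

Substituting p = 4, q = 5:
LHS = cos(4 + 5) = cos(9) ≈ -0.9111
RHS = cos(4) + cos(5) ≈ -0.37

Since LHS ≠ RHS, this pair disproves the claim.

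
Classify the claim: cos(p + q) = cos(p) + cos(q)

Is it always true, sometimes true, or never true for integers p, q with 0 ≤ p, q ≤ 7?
Never true

The claim fails for every pair in the range. For instance at (p, q) = (0, 0): LHS = 1, RHS = 2.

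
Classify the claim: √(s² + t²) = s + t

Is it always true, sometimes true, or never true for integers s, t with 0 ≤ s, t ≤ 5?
Sometimes true

It holds at (s, t) = (0, 1) (both sides equal 1), but fails at (s, t) = (4, 2) (LHS = 2·√(5) ≈ 4.472, RHS = 6).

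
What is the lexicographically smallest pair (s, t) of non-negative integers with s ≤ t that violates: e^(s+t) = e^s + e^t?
Substituting (0, 0) into the claim:
LHS = e^(0+0) = 1
RHS = e^0 + e^0 = 2

Since LHS ≠ RHS, this pair disproves the claim, and no lexicographically smaller pair (s ≤ t, non-negative integers) does.

For instance (2, 5) is also a counterexample (LHS = e^7 ≈ 1097, RHS = e^2 + e^5 ≈ 155.8), but it's lexicographically larger.

Answer: (s, t) = (0, 0)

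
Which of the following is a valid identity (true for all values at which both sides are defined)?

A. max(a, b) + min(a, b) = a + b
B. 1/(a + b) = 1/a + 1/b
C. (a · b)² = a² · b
A: holds — e.g. at (3, 5), both sides equal 8.
B: fails at (5, 8) — LHS = 1/13, RHS = 13/40.
C: fails at (4, 5) — LHS = 400, RHS = 80.

Answer: A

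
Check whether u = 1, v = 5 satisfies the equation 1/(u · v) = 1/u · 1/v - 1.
Fails

Substituting u = 1, v = 5:

LHS = 1/(1 · 5) = 1/5
RHS = 1/1 · 1/5 - 1 = -4/5

LHS ≠ RHS, so the equation does not hold at this point.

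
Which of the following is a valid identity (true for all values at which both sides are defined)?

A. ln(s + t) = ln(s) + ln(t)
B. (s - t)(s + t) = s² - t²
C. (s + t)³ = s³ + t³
A: fails at (4, 6) — LHS = ln(10) ≈ 2.303, RHS = ln(4) + ln(6) ≈ 3.178.
B: holds — e.g. at (0, 1), both sides equal -1.
C: fails at (3, 4) — LHS = 343, RHS = 91.

Answer: B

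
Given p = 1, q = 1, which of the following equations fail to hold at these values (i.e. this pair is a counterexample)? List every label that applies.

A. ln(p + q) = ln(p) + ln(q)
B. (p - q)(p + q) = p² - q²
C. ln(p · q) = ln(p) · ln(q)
A

Evaluating each claim at the given values:
A. LHS = ln(2) ≈ 0.6931, RHS = 0 → fails here (LHS ≠ RHS)
B. LHS = 0, RHS = 0 → holds here (LHS = RHS)
C. LHS = 0, RHS = 0 → holds here (LHS = RHS)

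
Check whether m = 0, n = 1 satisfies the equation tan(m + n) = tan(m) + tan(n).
Substituting m = 0, n = 1:

LHS = tan(0 + 1) = tan(1) ≈ 1.557
RHS = tan(0) + tan(1) = tan(1) ≈ 1.557

LHS = RHS, so the equation holds at this point.

Answer: Holds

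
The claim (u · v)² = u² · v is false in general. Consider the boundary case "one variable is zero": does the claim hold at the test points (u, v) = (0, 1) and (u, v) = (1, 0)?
At (0, 1): LHS = 0, RHS = 0 → equal
At (1, 0): LHS = 0, RHS = 0 → equal

So the claim does hold at both of these boundary points, even though it is not an identity.

Answer: Yes, holds at both test points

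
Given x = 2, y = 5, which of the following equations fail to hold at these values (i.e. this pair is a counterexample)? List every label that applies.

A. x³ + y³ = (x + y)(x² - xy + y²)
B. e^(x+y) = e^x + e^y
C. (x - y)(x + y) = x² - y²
B

Evaluating each claim at the given values:
A. LHS = 133, RHS = 133 → holds here (LHS = RHS)
B. LHS = e^7 ≈ 1097, RHS = e^2 + e^5 ≈ 155.8 → fails here (LHS ≠ RHS)
C. LHS = -21, RHS = -21 → holds here (LHS = RHS)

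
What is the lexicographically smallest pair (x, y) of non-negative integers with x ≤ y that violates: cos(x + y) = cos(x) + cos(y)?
(x, y) = (0, 0)

Substituting (0, 0) into the claim:
LHS = cos(0 + 0) = 1
RHS = cos(0) + cos(0) = 2

Since LHS ≠ RHS, this pair disproves the claim, and no lexicographically smaller pair (x ≤ y, non-negative integers) does.

For instance (0, 4) is also a counterexample (LHS = cos(4) ≈ -0.6536, RHS = cos(4) + 1 ≈ 0.3464), but it's lexicographically larger.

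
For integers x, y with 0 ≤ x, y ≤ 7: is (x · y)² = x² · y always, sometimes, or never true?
It holds at (x, y) = (2, 1) (both sides equal 4), but fails at (x, y) = (3, 6) (LHS = 324, RHS = 54).

Answer: Sometimes true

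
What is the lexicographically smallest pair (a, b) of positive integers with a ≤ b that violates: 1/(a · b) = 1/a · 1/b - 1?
Substituting (1, 1) into the claim:
LHS = 1/(1 · 1) = 1
RHS = 1/1 · 1/1 - 1 = 0

Since LHS ≠ RHS, this pair disproves the claim, and no lexicographically smaller pair (a ≤ b, positive integers) does.

For instance (6, 6) is also a counterexample (LHS = 1/36, RHS = -35/36), but it's lexicographically larger.

Answer: (a, b) = (1, 1)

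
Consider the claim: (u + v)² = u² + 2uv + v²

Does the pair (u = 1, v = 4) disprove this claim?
No

Substituting u = 1, v = 4:
LHS = (1 + 4)² = 25
RHS = 1² + 2·1·4 + 4² = 25

The sides agree, so this pair does not disprove the claim.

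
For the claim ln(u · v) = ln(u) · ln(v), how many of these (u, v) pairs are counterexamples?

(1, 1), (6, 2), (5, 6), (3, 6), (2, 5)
4

Testing each pair:
(1, 1): LHS = 0, RHS = 0 → satisfies claim
(6, 2): LHS = ln(12) ≈ 2.485, RHS = ln(2)·ln(6) ≈ 1.242 → counterexample
(5, 6): LHS = ln(30) ≈ 3.401, RHS = ln(5)·ln(6) ≈ 2.884 → counterexample
(3, 6): LHS = ln(18) ≈ 2.89, RHS = ln(3)·ln(6) ≈ 1.968 → counterexample
(2, 5): LHS = ln(10) ≈ 2.303, RHS = ln(2)·ln(5) ≈ 1.116 → counterexample

That makes 4 counterexamples.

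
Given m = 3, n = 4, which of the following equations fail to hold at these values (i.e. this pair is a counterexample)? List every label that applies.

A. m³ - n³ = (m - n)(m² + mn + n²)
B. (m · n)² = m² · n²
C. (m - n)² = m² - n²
Evaluating each claim at the given values:
A. LHS = -37, RHS = -37 → holds here (LHS = RHS)
B. LHS = 144, RHS = 144 → holds here (LHS = RHS)
C. LHS = 1, RHS = -7 → fails here (LHS ≠ RHS)

Answer: C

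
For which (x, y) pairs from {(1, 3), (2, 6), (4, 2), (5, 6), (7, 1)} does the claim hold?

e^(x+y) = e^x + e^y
None

Testing each pair:
(1, 3): LHS = e^4 ≈ 54.6, RHS = e + e^3 ≈ 22.8 → fails
(2, 6): LHS = e^8 ≈ 2981, RHS = e^2 + e^6 ≈ 410.8 → fails
(4, 2): LHS = e^6 ≈ 403.4, RHS = e^2 + e^4 ≈ 61.99 → fails
(5, 6): LHS = e^11 ≈ 59874.1, RHS = e^5 + e^6 ≈ 551.8 → fails
(7, 1): LHS = e^8 ≈ 2981, RHS = e + e^7 ≈ 1099 → fails

No pair satisfies the claim.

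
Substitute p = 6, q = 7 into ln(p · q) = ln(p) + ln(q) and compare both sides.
LHS = ln(6 · 7) = ln(42) ≈ 3.738
RHS = ln(6) + ln(7) ≈ 3.738

LHS = RHS: the two sides agree.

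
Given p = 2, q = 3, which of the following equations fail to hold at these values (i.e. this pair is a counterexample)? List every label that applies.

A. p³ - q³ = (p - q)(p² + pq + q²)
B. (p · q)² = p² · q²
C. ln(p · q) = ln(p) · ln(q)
C

Evaluating each claim at the given values:
A. LHS = -19, RHS = -19 → holds here (LHS = RHS)
B. LHS = 36, RHS = 36 → holds here (LHS = RHS)
C. LHS = ln(6) ≈ 1.792, RHS = ln(2)·ln(3) ≈ 0.7615 → fails here (LHS ≠ RHS)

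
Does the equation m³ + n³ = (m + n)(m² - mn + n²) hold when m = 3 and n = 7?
Substituting m = 3, n = 7:

LHS = 3³ + 7³ = 370
RHS = (3 + 7)(3² - 3·7 + 7²) = 370

LHS = RHS, so the equation holds at this point.

Answer: Holds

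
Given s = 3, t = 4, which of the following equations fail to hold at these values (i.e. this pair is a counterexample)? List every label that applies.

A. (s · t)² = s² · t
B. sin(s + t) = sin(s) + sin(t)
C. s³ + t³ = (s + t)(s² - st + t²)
A, B

Evaluating each claim at the given values:
A. LHS = 144, RHS = 36 → fails here (LHS ≠ RHS)
B. LHS = sin(7) ≈ 0.657, RHS = sin(4) + sin(3) ≈ -0.6157 → fails here (LHS ≠ RHS)
C. LHS = 91, RHS = 91 → holds here (LHS = RHS)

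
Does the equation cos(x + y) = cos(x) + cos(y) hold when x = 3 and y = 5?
Substituting x = 3, y = 5:

LHS = cos(3 + 5) = cos(8) ≈ -0.1455
RHS = cos(3) + cos(5) ≈ -0.7063

LHS ≠ RHS, so the equation does not hold at this point.

Answer: Fails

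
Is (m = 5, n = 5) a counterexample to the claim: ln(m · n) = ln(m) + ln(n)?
No

Substituting m = 5, n = 5:
LHS = ln(5 · 5) = ln(25) ≈ 3.219
RHS = ln(5) + ln(5) = 2·ln(5) ≈ 3.219

The sides agree, so this pair does not disprove the claim.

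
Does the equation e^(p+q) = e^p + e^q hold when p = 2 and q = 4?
Fails

Substituting p = 2, q = 4:

LHS = e^(2+4) = e^6 ≈ 403.4
RHS = e^2 + e^4 ≈ 61.99

LHS ≠ RHS, so the equation does not hold at this point.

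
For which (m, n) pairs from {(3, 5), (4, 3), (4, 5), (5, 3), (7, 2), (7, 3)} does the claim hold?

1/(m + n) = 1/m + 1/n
Testing each pair:
(3, 5): LHS = 1/8, RHS = 8/15 → fails
(4, 3): LHS = 1/7, RHS = 7/12 → fails
(4, 5): LHS = 1/9, RHS = 9/20 → fails
(5, 3): LHS = 1/8, RHS = 8/15 → fails
(7, 2): LHS = 1/9, RHS = 9/14 → fails
(7, 3): LHS = 1/10, RHS = 10/21 → fails

No pair satisfies the claim.

Answer: None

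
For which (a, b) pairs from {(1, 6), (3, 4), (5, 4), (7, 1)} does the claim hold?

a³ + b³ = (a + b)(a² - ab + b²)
Testing each pair:
(1, 6): LHS = 217, RHS = 217 → holds
(3, 4): LHS = 91, RHS = 91 → holds
(5, 4): LHS = 189, RHS = 189 → holds
(7, 1): LHS = 344, RHS = 344 → holds

Every pair satisfies the claim.

Answer: All pairs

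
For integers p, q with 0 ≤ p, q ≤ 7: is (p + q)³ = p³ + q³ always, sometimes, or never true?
Sometimes true

It holds at (p, q) = (1, 0) (both sides equal 1), but fails at (p, q) = (4, 2) (LHS = 216, RHS = 72).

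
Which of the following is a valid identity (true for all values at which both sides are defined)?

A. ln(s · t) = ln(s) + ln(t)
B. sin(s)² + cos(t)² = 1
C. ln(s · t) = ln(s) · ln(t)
A

A: holds — e.g. at (5, 5), both sides equal ln(25) ≈ 3.219.
B: fails at (1, 4) — LHS = cos(4)² + sin(1)² ≈ 1.135, RHS = 1.
C: fails at (3, 5) — LHS = ln(15) ≈ 2.708, RHS = ln(3)·ln(5) ≈ 1.768.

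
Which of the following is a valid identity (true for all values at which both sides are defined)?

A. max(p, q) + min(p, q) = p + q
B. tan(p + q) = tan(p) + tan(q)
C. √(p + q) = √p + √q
A

A: holds — e.g. at (2, 7), both sides equal 9.
B: fails at (6, 7) — LHS = tan(13) ≈ 0.463, RHS = tan(6) + tan(7) ≈ 0.5804.
C: fails at (1, 4) — LHS = √(5) ≈ 2.236, RHS = 3.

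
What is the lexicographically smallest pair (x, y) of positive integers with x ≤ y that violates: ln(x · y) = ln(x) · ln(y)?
(x, y) = (1, 2)

Substituting (1, 2) into the claim:
LHS = ln(1 · 2) = ln(2) ≈ 0.6931
RHS = ln(1) · ln(2) = 0

Since LHS ≠ RHS, this pair disproves the claim, and no lexicographically smaller pair (x ≤ y, positive integers) does.

For instance (5, 6) is also a counterexample (LHS = ln(30) ≈ 3.401, RHS = ln(5)·ln(6) ≈ 2.884), but it's lexicographically larger.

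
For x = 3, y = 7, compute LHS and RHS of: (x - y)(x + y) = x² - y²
LHS = (3 - 7)(3 + 7) = -40
RHS = 3² - 7² = -40

LHS = RHS: the two sides agree.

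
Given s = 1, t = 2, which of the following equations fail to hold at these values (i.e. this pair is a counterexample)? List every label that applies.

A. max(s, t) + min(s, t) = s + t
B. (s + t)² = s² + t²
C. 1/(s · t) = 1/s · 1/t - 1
B, C

Evaluating each claim at the given values:
A. LHS = 3, RHS = 3 → holds here (LHS = RHS)
B. LHS = 9, RHS = 5 → fails here (LHS ≠ RHS)
C. LHS = 1/2, RHS = -1/2 → fails here (LHS ≠ RHS)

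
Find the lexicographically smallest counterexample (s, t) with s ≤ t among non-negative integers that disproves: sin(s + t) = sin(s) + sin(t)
(s, t) = (1, 1)

Substituting (1, 1) into the claim:
LHS = sin(1 + 1) = sin(2) ≈ 0.9093
RHS = sin(1) + sin(1) = 2·sin(1) ≈ 1.683

Since LHS ≠ RHS, this pair disproves the claim, and no lexicographically smaller pair (s ≤ t, non-negative integers) does.

For instance (5, 5) is also a counterexample (LHS = sin(10) ≈ -0.544, RHS = 2·sin(5) ≈ -1.918), but it's lexicographically larger.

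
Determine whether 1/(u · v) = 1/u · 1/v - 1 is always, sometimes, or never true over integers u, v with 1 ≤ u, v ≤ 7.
Never true

The claim fails for every pair in the range. For instance at (u, v) = (5, 6): LHS = 1/30, RHS = -29/30.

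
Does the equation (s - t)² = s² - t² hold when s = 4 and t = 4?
Substituting s = 4, t = 4:

LHS = (4 - 4)² = 0
RHS = 4² - 4² = 0

LHS = RHS, so the equation holds at this point.

Answer: Holds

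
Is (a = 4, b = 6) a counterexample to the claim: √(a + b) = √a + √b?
Yes

Substituting a = 4, b = 6:
LHS = √(4 + 6) = √(10) ≈ 3.162
RHS = √4 + √6 = 2 + √(6) ≈ 4.449

Since LHS ≠ RHS, this pair disproves the claim.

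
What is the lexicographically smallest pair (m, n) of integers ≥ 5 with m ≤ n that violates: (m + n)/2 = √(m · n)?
Substituting (5, 6) into the claim:
LHS = (5 + 6)/2 = 11/2
RHS = √(5 · 6) = √(30) ≈ 5.477

Since LHS ≠ RHS, this pair disproves the claim, and no lexicographically smaller pair (m ≤ n, integers ≥ 5) does.

For instance (11, 12) is also a counterexample (LHS = 23/2, RHS = 2·√(33) ≈ 11.49), but it's lexicographically larger.

Answer: (m, n) = (5, 6)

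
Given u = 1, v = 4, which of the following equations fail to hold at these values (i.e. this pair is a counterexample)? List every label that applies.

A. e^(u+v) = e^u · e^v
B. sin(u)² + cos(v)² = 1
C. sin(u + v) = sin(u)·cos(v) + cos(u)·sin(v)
Evaluating each claim at the given values:
A. LHS = e^5 ≈ 148.4, RHS = e^5 ≈ 148.4 → holds here (LHS = RHS)
B. LHS = cos(4)² + sin(1)² ≈ 1.135, RHS = 1 → fails here (LHS ≠ RHS)
C. LHS = sin(5) ≈ -0.9589, RHS = sin(1)·cos(4) + sin(4)·cos(1) ≈ -0.9589 → holds here (LHS = RHS)

Answer: B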